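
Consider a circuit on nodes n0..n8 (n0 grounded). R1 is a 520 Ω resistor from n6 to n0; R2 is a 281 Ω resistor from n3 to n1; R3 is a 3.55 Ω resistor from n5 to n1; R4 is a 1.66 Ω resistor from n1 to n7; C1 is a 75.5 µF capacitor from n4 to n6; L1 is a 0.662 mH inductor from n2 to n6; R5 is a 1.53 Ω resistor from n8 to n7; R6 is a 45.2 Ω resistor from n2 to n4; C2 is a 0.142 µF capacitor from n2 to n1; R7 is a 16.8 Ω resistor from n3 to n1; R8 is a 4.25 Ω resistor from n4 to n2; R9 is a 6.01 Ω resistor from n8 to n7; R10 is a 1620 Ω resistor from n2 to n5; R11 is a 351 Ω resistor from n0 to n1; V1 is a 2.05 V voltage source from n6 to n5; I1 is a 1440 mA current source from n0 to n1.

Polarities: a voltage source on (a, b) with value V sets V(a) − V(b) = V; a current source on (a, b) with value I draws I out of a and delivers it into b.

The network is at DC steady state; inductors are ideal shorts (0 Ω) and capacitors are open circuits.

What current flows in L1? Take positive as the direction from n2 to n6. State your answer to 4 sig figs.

MNA unknowns: 8 node voltages V₁..V_8 plus 2 source currents (L1, V1)
R1: Y=0.001923 on G[6,0]
R2: Y=0.003559 on G[3,1]
R3: Y=0.2817 on G[5,1]
R4: Y=0.6024 on G[1,7]
C1: Y=0.000 on G[4,6]
L1: row V2−V6=0, i_L1 at 2,6
R5: Y=0.6536 on G[8,7]
R6: Y=0.02212 on G[2,4]
C2: Y=0.000 on G[2,1]
R7: Y=0.05952 on G[3,1]
R8: Y=0.2353 on G[4,2]
R9: Y=0.1664 on G[8,7]
R10: Y=0.0006173 on G[2,5]
R11: Y=0.002849 on G[0,1]
V1: row V6−V5=2.05, i_V1 at 6,5
I1: z[0]−=1.44, z[1]+=1.44
solve → V1=301.8, V2=301.7, V3=301.8, V4=301.7, V5=299.7, V6=301.7, V7=301.8, V8=301.8
aux → i_L1=-0.001265, i_V1=-0.5816

-0.001265 A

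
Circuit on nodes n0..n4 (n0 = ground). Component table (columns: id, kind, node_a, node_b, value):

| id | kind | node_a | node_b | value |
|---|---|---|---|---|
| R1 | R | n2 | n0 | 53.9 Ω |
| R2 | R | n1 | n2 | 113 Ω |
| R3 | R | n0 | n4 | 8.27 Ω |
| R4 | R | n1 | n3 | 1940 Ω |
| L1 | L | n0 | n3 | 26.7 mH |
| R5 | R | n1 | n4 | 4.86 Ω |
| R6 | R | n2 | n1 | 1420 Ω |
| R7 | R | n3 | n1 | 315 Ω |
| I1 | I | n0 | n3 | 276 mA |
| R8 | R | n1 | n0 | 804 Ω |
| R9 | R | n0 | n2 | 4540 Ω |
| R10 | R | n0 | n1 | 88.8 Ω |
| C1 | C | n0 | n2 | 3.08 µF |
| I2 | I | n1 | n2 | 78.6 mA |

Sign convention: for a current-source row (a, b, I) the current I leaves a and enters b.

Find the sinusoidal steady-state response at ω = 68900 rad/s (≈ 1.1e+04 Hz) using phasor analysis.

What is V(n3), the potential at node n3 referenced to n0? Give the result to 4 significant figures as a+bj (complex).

75.07+11.43j V

MNA unknowns: 4 node voltages V₁..V_4
R1: Y=0.01855+0.000j on G[2,0]
R2: Y=0.008850+0.000j on G[1,2]
R3: Y=0.1209+0.000j on G[0,4]
R4: Y=0.0005155+0.000j on G[1,3]
L1: Y=0.000-0.0005436j on G[0,3]
R5: Y=0.2058+0.000j on G[1,4]
R6: Y=0.0007042+0.000j on G[2,1]
R7: Y=0.003175+0.000j on G[3,1]
I1: z[0]−=0.276, z[3]+=0.276
R8: Y=0.001244+0.000j on G[1,0]
R9: Y=0.0002203+0.000j on G[0,2]
R10: Y=0.01126+0.000j on G[0,1]
C1: Y=0.000+0.2122j on G[0,2]
I2: z[1]−=0.0786, z[2]+=0.0786
solve → V1=1.954+0.3719j, V2=0.07656-0.4481j, V3=75.07+11.43j, V4=1.231+0.2342j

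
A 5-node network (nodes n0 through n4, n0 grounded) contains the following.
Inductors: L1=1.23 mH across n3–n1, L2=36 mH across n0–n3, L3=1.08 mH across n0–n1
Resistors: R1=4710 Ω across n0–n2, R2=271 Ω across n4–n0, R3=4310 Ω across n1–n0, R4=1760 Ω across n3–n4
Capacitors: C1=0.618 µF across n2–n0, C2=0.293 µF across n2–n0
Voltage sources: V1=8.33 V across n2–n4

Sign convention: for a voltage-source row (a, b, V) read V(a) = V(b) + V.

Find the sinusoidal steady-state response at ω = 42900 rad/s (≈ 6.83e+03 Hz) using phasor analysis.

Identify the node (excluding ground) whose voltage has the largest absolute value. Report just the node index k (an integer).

4

Apply KCL at each of the 4 non-ground nodes and solve the resulting linear system.
Node n1: branches {L1, R3, L3} → V_1 = 0.009244-0.2043j
Node n2: branches {R1, C1, C2, V1} → V_2 = 0.09625-0.8969j
Node n3: branches {L1, L2, R4} → V_3 = 0.02227-0.4369j
Node n4: branches {R2, R4, V1} → V_4 = -8.234-0.8969j
Source currents: i(V1)=-0.03507-0.003571j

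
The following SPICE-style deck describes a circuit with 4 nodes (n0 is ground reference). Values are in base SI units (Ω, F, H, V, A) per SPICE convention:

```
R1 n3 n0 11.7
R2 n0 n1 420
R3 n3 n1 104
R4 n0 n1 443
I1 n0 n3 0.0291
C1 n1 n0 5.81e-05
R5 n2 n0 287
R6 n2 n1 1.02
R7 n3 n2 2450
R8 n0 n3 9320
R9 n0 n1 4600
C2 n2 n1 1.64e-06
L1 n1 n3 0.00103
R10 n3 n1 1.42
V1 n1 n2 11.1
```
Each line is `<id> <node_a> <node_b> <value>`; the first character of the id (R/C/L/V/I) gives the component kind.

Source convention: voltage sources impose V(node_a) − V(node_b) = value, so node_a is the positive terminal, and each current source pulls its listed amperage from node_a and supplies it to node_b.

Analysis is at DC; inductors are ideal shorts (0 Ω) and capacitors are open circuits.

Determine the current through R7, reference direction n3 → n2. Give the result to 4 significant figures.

0.004531 A

Element admittances at DC:
  Y(R1) = 0.08547 S between n3,n0
  Y(R2) = 0.002381 S between n0,n1
  Y(R3) = 0.009615 S between n3,n1
  Y(R4) = 0.002257 S between n0,n1
  I1: injects 0.0291 A into n3 (from n0)
  Y(C1) = 0.000 S between n1,n0
  Y(R5) = 0.003484 S between n2,n0
  Y(R6) = 0.9804 S between n2,n1
  Y(R7) = 0.0004082 S between n3,n2
  Y(R8) = 0.0001073 S between n0,n3
  Y(R9) = 0.0002174 S between n0,n1
  Y(C2) = 0.000 S between n2,n1
  L1: short n1↔n3 (DC inductor)
  Y(R10) = 0.7042 S between n3,n1
  V1: constraint V(n1)−V(n2) = 11.1
Assemble and solve the 5×5 MNA system:
  V(n1)=0.7217  V(n2)=-10.38  V(n3)=0.7217
  i(L1)=0.03719  i(V1)=-10.92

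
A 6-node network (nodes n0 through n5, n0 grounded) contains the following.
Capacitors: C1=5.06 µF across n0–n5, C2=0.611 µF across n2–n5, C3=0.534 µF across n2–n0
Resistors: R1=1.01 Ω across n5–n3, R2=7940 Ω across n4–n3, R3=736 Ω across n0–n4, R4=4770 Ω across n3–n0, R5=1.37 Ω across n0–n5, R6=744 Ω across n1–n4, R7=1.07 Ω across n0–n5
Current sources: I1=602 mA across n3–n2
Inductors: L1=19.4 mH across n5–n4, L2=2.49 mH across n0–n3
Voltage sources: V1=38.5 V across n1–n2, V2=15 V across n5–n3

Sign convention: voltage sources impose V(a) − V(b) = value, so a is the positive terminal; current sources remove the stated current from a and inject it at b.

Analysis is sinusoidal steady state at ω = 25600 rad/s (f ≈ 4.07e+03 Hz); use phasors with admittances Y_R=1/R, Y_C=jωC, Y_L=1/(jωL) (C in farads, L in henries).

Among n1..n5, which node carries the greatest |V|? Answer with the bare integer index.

Element admittances at ω=25600 rad/s:
  Y(C1) = 0.000+0.1295j S between n0,n5
  Y(R1) = 0.9901+0.000j S between n5,n3
  Y(R2) = 0.0001259+0.000j S between n4,n3
  Y(R3) = 0.001359+0.000j S between n0,n4
  Y(R4) = 0.0002096+0.000j S between n3,n0
  I1: injects 0.602 A into n2 (from n3)
  Y(C2) = 0.000+0.01564j S between n2,n5
  Y(C3) = 0.000+0.01367j S between n2,n0
  Y(L1) = 0.000-0.002014j S between n5,n4
  Y(R5) = 0.7299+0.000j S between n0,n5
  Y(R6) = 0.001344+0.000j S between n1,n4
  Y(R7) = 0.9346+0.000j S between n0,n5
  Y(L2) = 0.000-0.01569j S between n0,n3
  V1: constraint V(n1)−V(n2) = 38.5
  V2: constraint V(n5)−V(n3) = 15
Assemble and solve the 7×7 MNA system:
  V(n1)=39.41-19.55j  V(n2)=0.9096-19.55j  V(n3)=-15.18-0.1384j  V(n4)=16.24+2.397j  V(n5)=-0.1814-0.1384j
  i(V1)=-0.03114+0.02950j  i(V2)=-14.26+0.2378j

1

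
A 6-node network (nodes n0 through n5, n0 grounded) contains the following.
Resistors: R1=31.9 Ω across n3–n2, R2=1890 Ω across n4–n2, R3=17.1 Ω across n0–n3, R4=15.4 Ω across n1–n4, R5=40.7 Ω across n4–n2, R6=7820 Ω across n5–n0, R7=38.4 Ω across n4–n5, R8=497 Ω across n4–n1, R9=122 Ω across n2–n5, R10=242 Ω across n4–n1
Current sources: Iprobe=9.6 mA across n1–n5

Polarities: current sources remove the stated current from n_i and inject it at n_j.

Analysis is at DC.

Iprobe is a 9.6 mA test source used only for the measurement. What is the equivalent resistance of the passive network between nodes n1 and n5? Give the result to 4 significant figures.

Element admittances at DC:
  Y(R1) = 0.03135 S between n3,n2
  Y(R2) = 0.0005291 S between n4,n2
  Y(R3) = 0.05848 S between n0,n3
  Y(R4) = 0.06494 S between n1,n4
  Y(R5) = 0.02457 S between n4,n2
  Y(R6) = 0.0001279 S between n5,n0
  Y(R7) = 0.02604 S between n4,n5
  Y(R8) = 0.002012 S between n4,n1
  Y(R9) = 0.008197 S between n2,n5
  Y(R10) = 0.004132 S between n4,n1
  Iprobe: injects 0.0096 A into n5 (from n1)
Assemble and solve the 5×5 MNA system:
  V(n1)=-0.2105  V(n2)=-0.001390  V(n3)=-0.0004851  V(n4)=-0.07543  V(n5)=0.2219

R_eq = 45.04 Ω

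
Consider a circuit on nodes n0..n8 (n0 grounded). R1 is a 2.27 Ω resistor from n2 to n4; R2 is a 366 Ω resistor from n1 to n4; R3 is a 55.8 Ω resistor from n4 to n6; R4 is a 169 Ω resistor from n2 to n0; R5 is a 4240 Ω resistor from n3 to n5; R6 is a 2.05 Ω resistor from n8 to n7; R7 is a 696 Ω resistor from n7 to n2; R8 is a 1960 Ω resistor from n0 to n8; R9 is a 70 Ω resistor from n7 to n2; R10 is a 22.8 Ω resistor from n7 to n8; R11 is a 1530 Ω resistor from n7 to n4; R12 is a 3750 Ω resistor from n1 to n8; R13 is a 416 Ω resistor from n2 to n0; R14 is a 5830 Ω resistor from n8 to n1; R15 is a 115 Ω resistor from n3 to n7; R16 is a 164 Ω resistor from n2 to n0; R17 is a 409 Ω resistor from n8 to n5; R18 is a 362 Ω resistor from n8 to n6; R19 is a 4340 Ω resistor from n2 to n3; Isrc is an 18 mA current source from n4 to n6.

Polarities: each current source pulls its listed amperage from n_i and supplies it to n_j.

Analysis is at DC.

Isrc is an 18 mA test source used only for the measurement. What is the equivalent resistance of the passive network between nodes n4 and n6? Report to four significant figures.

R_eq = 49.30 Ω

MNA unknowns: 8 node voltages V₁..V_8
R1: Y=0.4405 on G[2,4]
R2: Y=0.002732 on G[1,4]
R3: Y=0.01792 on G[4,6]
R4: Y=0.005917 on G[2,0]
R5: Y=0.0002358 on G[3,5]
R6: Y=0.4878 on G[8,7]
R7: Y=0.001437 on G[7,2]
R8: Y=0.0005102 on G[0,8]
R9: Y=0.01429 on G[7,2]
R10: Y=0.04386 on G[7,8]
R11: Y=0.0006536 on G[7,4]
R12: Y=0.0002667 on G[1,8]
R13: Y=0.002404 on G[2,0]
R14: Y=0.0001715 on G[8,1]
R15: Y=0.008696 on G[3,7]
R16: Y=0.006098 on G[2,0]
R17: Y=0.002445 on G[8,5]
R18: Y=0.002762 on G[8,6]
R19: Y=0.0002304 on G[2,3]
Isrc: z[4]−=0.018, z[6]+=0.018
solve → V1=0.008984, V2=-0.004216, V3=0.1125, V4=-0.008685, V5=0.1186, V6=0.8786, V7=0.1154, V8=0.1192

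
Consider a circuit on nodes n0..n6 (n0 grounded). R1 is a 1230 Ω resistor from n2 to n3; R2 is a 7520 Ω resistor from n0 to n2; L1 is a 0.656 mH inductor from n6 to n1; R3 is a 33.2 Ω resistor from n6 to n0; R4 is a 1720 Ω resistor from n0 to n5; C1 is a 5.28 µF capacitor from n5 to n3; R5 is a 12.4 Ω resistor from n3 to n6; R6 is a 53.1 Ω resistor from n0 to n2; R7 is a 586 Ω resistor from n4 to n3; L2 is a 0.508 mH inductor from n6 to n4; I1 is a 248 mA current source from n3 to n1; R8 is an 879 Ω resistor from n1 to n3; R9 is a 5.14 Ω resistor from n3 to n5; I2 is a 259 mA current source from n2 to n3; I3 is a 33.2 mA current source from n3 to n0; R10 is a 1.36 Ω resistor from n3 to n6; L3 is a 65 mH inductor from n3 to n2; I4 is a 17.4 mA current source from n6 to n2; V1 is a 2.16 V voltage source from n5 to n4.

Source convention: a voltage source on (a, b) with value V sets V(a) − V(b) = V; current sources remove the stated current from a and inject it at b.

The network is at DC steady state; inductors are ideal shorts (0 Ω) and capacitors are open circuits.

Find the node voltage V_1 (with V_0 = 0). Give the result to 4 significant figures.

Apply KCL at each of the 6 non-ground nodes and solve the resulting linear system.
Node n1: branches {L1, I1, R8} → V_1 = -0.7569
Node n2: branches {R1, R2, R6, I2, L3, I4} → V_2 = -0.5915
Node n3: branches {R1, C1, R5, R7, I1, R8, R9, I2, I3, R10, L3} → V_3 = -0.5915
Node n4: branches {R7, L2, V1} → V_4 = -0.7569
Node n5: branches {R4, C1, R9, V1} → V_5 = 1.403
Node n6: branches {L1, R3, R5, L2, R10, I4} → V_6 = -0.7569
Source currents: i(L1)=-0.2482, i(L2)=0.3886, i(L3)=0.2304, i(V1)=-0.3889

-0.7569 V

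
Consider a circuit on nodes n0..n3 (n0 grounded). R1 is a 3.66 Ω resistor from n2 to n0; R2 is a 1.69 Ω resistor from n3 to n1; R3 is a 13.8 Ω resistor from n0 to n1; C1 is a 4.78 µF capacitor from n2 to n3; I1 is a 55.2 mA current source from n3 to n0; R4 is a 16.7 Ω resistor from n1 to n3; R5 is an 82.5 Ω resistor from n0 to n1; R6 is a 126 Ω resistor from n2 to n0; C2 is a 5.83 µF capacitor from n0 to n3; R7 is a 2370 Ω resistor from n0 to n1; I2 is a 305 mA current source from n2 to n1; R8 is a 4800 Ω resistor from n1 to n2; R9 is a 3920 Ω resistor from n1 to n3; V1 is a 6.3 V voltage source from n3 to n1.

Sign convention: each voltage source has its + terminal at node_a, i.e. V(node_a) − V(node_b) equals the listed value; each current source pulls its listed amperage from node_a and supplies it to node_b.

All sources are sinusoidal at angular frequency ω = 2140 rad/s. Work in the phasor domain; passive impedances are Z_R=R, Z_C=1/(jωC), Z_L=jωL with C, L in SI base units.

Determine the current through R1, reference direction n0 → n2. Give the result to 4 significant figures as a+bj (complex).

0.2685-0.09420j A

MNA unknowns: 3 node voltages V₁..V_3 plus 1 source current (V1)
R1: Y=0.2732+0.000j on G[2,0]
R2: Y=0.5917+0.000j on G[3,1]
R3: Y=0.07246+0.000j on G[0,1]
C1: Y=0.000+0.01023j on G[2,3]
I1: z[3]−=0.0552, z[0]+=0.0552
R4: Y=0.05988+0.000j on G[1,3]
R5: Y=0.01212+0.000j on G[0,1]
R6: Y=0.007937+0.000j on G[2,0]
C2: Y=0.000+0.01248j on G[0,3]
R7: Y=0.0004219+0.000j on G[0,1]
I2: z[2]−=0.305, z[1]+=0.305
R8: Y=0.0002083+0.000j on G[1,2]
R9: Y=0.0002551+0.000j on G[1,3]
V1: row V3−V1=6.3, i_V1 at 3,1
solve → V1=2.249-2.395j, V2=-0.9827+0.3448j, V3=8.549-2.395j
aux → i_V1=-4.220-0.2042j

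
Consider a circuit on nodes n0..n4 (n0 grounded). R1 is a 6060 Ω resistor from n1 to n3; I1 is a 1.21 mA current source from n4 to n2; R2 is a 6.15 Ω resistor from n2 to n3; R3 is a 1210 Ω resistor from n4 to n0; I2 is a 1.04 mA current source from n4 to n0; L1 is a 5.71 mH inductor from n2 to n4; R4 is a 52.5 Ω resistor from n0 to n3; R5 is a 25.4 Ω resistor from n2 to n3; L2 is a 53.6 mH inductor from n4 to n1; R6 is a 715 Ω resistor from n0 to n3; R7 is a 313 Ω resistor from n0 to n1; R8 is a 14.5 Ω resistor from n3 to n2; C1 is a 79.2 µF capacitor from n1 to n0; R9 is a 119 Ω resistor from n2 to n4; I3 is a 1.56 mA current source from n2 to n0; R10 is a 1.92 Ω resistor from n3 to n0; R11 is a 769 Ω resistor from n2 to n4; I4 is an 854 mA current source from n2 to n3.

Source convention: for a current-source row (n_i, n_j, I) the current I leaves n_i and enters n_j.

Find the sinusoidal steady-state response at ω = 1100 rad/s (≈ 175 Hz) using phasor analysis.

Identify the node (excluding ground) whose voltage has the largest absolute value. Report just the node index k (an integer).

2

Element admittances at ω=1100 rad/s:
  Y(R1) = 0.0001650+0.000j S between n1,n3
  I1: injects 0.00121 A into n2 (from n4)
  Y(R2) = 0.1626+0.000j S between n2,n3
  Y(R3) = 0.0008264+0.000j S between n4,n0
  I2: injects 0.00104 A into n0 (from n4)
  Y(L1) = 0.000-0.1592j S between n2,n4
  Y(R4) = 0.01905+0.000j S between n0,n3
  Y(R5) = 0.03937+0.000j S between n2,n3
  Y(L2) = 0.000-0.01696j S between n4,n1
  Y(R6) = 0.001399+0.000j S between n0,n3
  Y(R7) = 0.003195+0.000j S between n0,n1
  Y(R8) = 0.06897+0.000j S between n3,n2
  Y(C1) = 0.000+0.08712j S between n1,n0
  Y(R9) = 0.008403+0.000j S between n2,n4
  I3: injects 0.00156 A into n0 (from n2)
  Y(R10) = 0.5208+0.000j S between n3,n0
  Y(R11) = 0.001300+0.000j S between n2,n4
  I4: injects 0.854 A into n3 (from n2)
Assemble and solve the 4×4 MNA system:
  V(n1)=0.6602+0.1037j  V(n2)=-3.116-0.3191j  V(n3)=0.01219-0.1064j  V(n4)=-2.753-0.2983j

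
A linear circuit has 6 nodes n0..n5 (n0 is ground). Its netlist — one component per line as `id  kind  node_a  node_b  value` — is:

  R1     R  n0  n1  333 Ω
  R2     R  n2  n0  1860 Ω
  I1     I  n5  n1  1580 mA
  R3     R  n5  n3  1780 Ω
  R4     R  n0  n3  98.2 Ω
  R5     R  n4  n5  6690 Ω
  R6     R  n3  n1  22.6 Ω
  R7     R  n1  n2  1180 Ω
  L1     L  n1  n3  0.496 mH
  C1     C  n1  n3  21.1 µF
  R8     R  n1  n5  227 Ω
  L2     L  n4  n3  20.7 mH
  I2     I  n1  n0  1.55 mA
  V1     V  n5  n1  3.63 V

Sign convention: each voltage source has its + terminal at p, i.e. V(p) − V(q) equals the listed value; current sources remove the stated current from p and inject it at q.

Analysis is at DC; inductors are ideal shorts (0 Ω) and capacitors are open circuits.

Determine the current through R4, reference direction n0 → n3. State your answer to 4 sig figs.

Element admittances at DC:
  Y(R1) = 0.003003 S between n0,n1
  Y(R2) = 0.0005376 S between n2,n0
  I1: injects 1.58 A into n1 (from n5)
  Y(R3) = 0.0005618 S between n5,n3
  Y(R4) = 0.01018 S between n0,n3
  Y(R5) = 0.0001495 S between n4,n5
  Y(R6) = 0.04425 S between n3,n1
  Y(R7) = 0.0008475 S between n1,n2
  L1: short n1↔n3 (DC inductor)
  Y(C1) = 0.000 S between n1,n3
  Y(R8) = 0.004405 S between n1,n5
  L2: short n4↔n3 (DC inductor)
  I2: injects 0.00155 A into n0 (from n1)
  V1: constraint V(n5)−V(n1) = 3.63
Assemble and solve the 8×8 MNA system:
  V(n1)=-0.1147  V(n2)=-0.07017  V(n3)=-0.1147  V(n4)=-0.1147  V(n5)=3.515
  i(L1)=-0.003750  i(L2)=0.0005426  i(V1)=-1.599

0.001168 A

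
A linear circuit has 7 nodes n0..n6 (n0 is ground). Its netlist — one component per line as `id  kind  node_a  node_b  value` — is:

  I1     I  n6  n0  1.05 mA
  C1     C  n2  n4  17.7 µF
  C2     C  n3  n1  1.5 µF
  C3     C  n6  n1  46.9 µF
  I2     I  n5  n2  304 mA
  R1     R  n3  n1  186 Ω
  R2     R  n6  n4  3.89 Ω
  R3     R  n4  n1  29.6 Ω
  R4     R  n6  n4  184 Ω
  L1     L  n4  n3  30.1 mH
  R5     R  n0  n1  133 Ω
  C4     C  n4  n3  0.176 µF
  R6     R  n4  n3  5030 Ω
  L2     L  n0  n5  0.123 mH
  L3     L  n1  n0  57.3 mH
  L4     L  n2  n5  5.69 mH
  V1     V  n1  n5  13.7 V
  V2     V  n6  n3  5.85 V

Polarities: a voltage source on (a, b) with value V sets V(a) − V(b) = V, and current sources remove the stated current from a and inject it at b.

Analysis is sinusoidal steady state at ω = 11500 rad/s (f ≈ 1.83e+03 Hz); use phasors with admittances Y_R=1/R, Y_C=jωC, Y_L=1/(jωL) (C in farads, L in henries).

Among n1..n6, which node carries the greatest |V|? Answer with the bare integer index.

Apply KCL at each of the 6 non-ground nodes and solve the resulting linear system.
Node n1: branches {C2, C3, R1, R3, R5, L3, V1} → V_1 = 13.67-0.1465j
Node n2: branches {C1, I2, L4} → V_2 = 16.54-1.322j
Node n3: branches {C2, R1, L1, C4, R6, V2} → V_3 = 8.436-0.6750j
Node n4: branches {C1, R2, R3, R4, L1, C4, R6} → V_4 = 15.29+0.2593j
Node n5: branches {I2, L2, L4, V1} → V_5 = -0.03090-0.1465j
Node n6: branches {I1, C3, R2, R4, V2} → V_6 = 14.29-0.6750j
Source currents: i(V1)=0.2184+0.2751j, i(V2)=-0.02119-0.08737j

2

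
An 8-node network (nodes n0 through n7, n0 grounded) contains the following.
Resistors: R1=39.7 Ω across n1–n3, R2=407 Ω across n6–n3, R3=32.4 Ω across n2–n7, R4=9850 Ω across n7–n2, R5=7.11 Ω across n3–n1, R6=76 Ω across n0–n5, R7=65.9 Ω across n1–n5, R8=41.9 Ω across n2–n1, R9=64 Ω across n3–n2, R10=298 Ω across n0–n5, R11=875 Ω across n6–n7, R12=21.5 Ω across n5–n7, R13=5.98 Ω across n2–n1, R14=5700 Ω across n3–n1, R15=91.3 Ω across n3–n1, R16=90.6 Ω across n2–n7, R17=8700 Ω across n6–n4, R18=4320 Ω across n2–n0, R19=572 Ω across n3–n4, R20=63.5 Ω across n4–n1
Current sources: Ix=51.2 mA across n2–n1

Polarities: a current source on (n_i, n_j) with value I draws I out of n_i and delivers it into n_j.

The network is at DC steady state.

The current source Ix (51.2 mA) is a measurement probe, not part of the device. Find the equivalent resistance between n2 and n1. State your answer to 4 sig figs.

R_eq = 4.654 Ω

Apply KCL at each of the 7 non-ground nodes and solve the resulting linear system.
Node n1: branches {R1, R5, R7, R8, R13, R14, R15, R20, Ix} → V_1 = 0.1413
Node n2: branches {R3, R4, R8, R9, R13, R16, R18, Ix} → V_2 = -0.09697
Node n3: branches {R1, R2, R5, R9, R14, R15, R19} → V_3 = 0.1215
Node n4: branches {R17, R19, R20} → V_4 = 0.1389
Node n5: branches {R6, R7, R10, R12} → V_5 = 0.001359
Node n6: branches {R2, R11, R17} → V_6 = 0.07117
Node n7: branches {R3, R4, R11, R12, R16} → V_7 = -0.04382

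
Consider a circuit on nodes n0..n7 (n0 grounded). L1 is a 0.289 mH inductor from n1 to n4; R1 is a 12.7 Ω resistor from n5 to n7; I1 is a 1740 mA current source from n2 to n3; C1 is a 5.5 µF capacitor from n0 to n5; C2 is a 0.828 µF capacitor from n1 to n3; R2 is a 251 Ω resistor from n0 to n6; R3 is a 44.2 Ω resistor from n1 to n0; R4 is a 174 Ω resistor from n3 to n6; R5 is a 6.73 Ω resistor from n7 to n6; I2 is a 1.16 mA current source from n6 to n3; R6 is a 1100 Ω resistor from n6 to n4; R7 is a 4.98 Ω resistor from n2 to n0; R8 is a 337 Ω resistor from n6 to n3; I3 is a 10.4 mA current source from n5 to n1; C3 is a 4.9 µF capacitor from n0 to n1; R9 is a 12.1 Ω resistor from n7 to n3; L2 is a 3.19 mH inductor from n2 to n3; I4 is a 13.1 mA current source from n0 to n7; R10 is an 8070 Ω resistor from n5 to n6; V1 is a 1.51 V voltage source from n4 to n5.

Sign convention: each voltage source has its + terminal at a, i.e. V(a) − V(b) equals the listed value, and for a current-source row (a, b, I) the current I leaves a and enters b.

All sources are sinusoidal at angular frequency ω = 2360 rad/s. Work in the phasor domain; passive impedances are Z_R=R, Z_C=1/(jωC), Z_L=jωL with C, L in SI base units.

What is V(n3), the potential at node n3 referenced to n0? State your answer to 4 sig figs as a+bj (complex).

Apply KCL at each of the 7 non-ground nodes and solve the resulting linear system.
Node n1: branches {L1, C2, R3, I3, C3} → V_1 = 4.690+6.135j
Node n2: branches {I1, R7, L2} → V_2 = 0.2374-1.338j
Node n3: branches {I1, C2, R4, I2, R8, R9, L2} → V_3 = 2.260+12.12j
Node n4: branches {L1, R6, V1} → V_4 = 4.555+6.160j
Node n5: branches {R1, C1, I3, R10, V1} → V_5 = 3.045+6.160j
Node n6: branches {R2, R4, R5, I2, R6, R8, R10} → V_6 = 2.567+9.053j
Node n7: branches {R1, R5, R9, I4} → V_7 = 2.649+9.136j
Source currents: i(V1)=-0.03827-0.1952j

2.260+12.12j V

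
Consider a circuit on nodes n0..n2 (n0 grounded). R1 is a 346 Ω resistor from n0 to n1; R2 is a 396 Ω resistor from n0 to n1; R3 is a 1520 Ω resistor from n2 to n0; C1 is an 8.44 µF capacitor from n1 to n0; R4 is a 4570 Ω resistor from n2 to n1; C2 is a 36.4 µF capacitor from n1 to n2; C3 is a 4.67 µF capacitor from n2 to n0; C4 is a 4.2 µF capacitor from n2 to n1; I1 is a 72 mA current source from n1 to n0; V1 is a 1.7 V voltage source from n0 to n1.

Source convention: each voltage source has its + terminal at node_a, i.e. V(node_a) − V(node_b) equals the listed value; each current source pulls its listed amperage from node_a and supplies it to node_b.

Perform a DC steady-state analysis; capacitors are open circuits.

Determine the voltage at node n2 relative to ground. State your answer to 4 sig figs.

Apply KCL at each of the 2 non-ground nodes and solve the resulting linear system.
Node n1: branches {R1, R2, C1, R4, C2, C4, I1, V1} → V_1 = -1.700
Node n2: branches {R3, R4, C2, C3, C4} → V_2 = -0.4243
Source currents: i(V1)=0.06251

-0.4243 V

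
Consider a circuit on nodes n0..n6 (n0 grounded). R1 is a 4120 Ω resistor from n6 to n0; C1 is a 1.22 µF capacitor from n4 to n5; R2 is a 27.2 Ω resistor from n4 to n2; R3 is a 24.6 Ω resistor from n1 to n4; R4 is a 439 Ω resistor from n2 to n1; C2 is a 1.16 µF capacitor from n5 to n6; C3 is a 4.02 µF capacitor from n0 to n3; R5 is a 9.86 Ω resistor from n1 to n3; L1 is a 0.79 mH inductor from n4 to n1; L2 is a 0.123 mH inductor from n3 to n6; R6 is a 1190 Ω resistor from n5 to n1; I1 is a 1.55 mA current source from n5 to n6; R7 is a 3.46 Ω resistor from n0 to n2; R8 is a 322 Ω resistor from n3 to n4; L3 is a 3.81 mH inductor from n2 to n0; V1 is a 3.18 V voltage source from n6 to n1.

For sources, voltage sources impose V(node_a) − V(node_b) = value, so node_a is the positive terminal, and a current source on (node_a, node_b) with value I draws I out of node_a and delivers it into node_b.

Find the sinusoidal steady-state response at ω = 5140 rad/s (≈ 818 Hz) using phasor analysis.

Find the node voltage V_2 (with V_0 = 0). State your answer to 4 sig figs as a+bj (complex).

MNA unknowns: 6 node voltages V₁..V_6 plus 1 source current (V1)
R1: Y=0.0002427+0.000j on G[6,0]
C1: Y=0.000+0.006271j on G[4,5]
R2: Y=0.03676+0.000j on G[4,2]
R3: Y=0.04065+0.000j on G[1,4]
R4: Y=0.002278+0.000j on G[2,1]
C2: Y=0.000+0.005962j on G[5,6]
C3: Y=0.000+0.02066j on G[0,3]
R5: Y=0.1014+0.000j on G[1,3]
L1: Y=0.000-0.2463j on G[4,1]
L2: Y=0.000-1.582j on G[3,6]
R6: Y=0.0008403+0.000j on G[5,1]
I1: z[5]−=0.00155, z[6]+=0.00155
R7: Y=0.2890+0.000j on G[0,2]
R8: Y=0.003106+0.000j on G[3,4]
L3: Y=0.000-0.05106j on G[2,0]
V1: row V6−V1=3.18, i_V1 at 6,1
solve → V1=-0.9094-1.582j, V2=-0.1001-0.1797j, V3=2.284-1.817j, V4=-1.086-1.366j, V5=0.5267-1.246j, V6=2.271-1.582j
aux → i_V1=-0.3729-0.03197j

-0.1001-0.1797j V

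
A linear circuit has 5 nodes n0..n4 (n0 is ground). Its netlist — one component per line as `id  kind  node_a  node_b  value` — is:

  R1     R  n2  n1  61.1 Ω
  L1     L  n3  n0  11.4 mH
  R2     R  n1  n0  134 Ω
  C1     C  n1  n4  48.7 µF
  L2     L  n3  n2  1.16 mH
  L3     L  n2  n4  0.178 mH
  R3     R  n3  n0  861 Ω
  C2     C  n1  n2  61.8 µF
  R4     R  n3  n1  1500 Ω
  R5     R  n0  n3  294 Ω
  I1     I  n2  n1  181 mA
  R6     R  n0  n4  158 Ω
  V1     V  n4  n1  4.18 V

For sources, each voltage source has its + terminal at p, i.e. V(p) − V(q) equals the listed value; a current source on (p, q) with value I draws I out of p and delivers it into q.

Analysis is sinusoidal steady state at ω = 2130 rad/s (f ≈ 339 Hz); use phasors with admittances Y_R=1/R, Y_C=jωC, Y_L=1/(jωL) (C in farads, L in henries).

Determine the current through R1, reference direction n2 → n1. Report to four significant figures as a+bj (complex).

MNA unknowns: 4 node voltages V₁..V_4 plus 1 source current (V1)
R1: Y=0.01637+0.000j on G[2,1]
L1: Y=0.000-0.04118j on G[3,0]
R2: Y=0.007463+0.000j on G[1,0]
C1: Y=0.000+0.1037j on G[1,4]
L2: Y=0.000-0.4047j on G[3,2]
L3: Y=0.000-2.638j on G[2,4]
R3: Y=0.001161+0.000j on G[3,0]
C2: Y=0.000+0.1316j on G[1,2]
R4: Y=0.0006667+0.000j on G[3,1]
R5: Y=0.003401+0.000j on G[0,3]
I1: z[2]−=0.181, z[1]+=0.181
R6: Y=0.006329+0.000j on G[0,4]
V1: row V4−V1=4.18, i_V1 at 4,1
solve → V1=-4.006+0.8516j, V2=0.3876+0.7380j, V3=0.3583+0.6596j, V4=0.1735+0.8516j
aux → i_V1=-0.3007-1.004j

0.07192-0.001859j A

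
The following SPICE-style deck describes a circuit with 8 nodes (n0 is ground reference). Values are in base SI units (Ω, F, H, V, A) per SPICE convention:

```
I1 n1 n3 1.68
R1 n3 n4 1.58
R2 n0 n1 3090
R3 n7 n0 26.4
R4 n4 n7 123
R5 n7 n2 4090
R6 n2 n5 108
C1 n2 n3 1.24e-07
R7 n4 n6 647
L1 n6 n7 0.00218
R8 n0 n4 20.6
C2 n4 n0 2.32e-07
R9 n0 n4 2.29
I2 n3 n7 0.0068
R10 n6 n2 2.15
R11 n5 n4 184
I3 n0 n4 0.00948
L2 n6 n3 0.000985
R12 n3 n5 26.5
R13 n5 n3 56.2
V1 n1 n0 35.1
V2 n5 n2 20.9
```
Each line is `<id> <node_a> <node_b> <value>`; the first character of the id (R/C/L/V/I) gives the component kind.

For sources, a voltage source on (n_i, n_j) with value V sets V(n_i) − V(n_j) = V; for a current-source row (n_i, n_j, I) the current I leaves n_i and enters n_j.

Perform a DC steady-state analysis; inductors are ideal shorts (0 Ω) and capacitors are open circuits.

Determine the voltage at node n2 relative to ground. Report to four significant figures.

Element admittances at DC:
  I1: injects 1.68 A into n3 (from n1)
  Y(R1) = 0.6329 S between n3,n4
  Y(R2) = 0.0003236 S between n0,n1
  Y(R3) = 0.03788 S between n7,n0
  Y(R4) = 0.008130 S between n4,n7
  Y(R5) = 0.0002445 S between n7,n2
  Y(R6) = 0.009259 S between n2,n5
  Y(C1) = 0.000 S between n2,n3
  Y(R7) = 0.001546 S between n4,n6
  L1: short n6↔n7 (DC inductor)
  Y(R8) = 0.04854 S between n0,n4
  Y(C2) = 0.000 S between n4,n0
  Y(R9) = 0.4367 S between n0,n4
  I2: injects 0.0068 A into n7 (from n3)
  Y(R10) = 0.4651 S between n6,n2
  Y(R11) = 0.005435 S between n5,n4
  I3: injects 0.00948 A into n4 (from n0)
  L2: short n6↔n3 (DC inductor)
  Y(R12) = 0.03774 S between n3,n5
  Y(R13) = 0.01779 S between n5,n3
  V1: constraint V(n1)−V(n0) = 35.1
  V2: constraint V(n5)−V(n2) = 20.9
Assemble and solve the 11×11 MNA system:
  V(n1)=35.10  V(n2)=2.766  V(n3)=5.209  V(n4)=3.075  V(n5)=23.67  V(n6)=5.209  V(n7)=5.209
  i(L1)=0.2084  i(L2)=-1.348  i(V1)=-1.691  i(V2)=-1.330

2.766 V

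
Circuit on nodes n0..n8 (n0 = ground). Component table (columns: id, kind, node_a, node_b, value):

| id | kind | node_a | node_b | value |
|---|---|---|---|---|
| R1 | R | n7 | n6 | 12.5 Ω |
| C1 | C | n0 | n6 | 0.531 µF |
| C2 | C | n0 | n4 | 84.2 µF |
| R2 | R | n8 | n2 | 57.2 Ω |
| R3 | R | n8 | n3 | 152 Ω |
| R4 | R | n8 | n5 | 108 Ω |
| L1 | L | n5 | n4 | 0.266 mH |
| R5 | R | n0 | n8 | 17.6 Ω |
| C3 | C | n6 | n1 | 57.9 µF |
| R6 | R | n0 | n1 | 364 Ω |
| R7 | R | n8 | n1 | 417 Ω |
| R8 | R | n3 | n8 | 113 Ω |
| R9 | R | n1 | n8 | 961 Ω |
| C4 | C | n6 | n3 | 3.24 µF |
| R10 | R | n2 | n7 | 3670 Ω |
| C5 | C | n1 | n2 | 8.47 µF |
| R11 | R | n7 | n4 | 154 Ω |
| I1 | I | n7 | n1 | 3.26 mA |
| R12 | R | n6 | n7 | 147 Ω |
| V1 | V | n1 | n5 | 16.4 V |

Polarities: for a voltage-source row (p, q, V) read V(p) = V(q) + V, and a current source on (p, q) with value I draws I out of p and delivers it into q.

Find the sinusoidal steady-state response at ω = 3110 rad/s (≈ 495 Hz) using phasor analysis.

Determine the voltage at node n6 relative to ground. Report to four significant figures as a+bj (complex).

Apply KCL at each of the 8 non-ground nodes and solve the resulting linear system.
Node n1: branches {C3, R6, R7, R9, C5, I1, V1} → V_1 = 15.92+0.6989j
Node n2: branches {R2, R10, C5} → V_2 = 12.96+6.729j
Node n3: branches {R3, R8, C4} → V_3 = 7.647+7.369j
Node n4: branches {C2, L1, R11} → V_4 = -0.6129+0.9937j
Node n5: branches {R4, L1, V1} → V_5 = -0.4772+0.6989j
Node n6: branches {R1, C1, C3, C4, R12} → V_6 = 15.34+1.563j
Node n7: branches {R1, R10, R11, I1, R12} → V_7 = 14.19+1.539j
Node n8: branches {R2, R3, R4, R5, R7, R8, R9} → V_8 = 3.855+2.345j
Source currents: i(V1)=-0.3965-0.1793j

15.34+1.563j V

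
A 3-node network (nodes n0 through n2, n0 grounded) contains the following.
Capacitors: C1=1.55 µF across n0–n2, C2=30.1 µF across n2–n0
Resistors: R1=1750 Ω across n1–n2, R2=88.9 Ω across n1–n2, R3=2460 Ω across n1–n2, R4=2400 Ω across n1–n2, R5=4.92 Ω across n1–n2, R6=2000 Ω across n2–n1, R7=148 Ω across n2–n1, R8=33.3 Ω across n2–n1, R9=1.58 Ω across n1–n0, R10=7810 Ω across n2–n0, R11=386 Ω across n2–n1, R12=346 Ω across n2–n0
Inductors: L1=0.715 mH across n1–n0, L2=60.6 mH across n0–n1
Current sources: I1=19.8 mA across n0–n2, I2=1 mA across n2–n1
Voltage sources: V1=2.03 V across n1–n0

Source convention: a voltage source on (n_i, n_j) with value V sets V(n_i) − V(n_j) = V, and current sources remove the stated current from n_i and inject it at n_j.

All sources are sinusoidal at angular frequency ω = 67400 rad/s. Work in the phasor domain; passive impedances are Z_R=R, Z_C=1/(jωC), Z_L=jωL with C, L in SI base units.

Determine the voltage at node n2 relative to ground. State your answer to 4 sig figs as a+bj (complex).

Apply KCL at each of the 2 non-ground nodes and solve the resulting linear system.
Node n1: branches {R1, L1, L2, I2, R2, R3, R4, R5, R6, R7, R8, R9, R11, V1} → V_1 = 2.030+0.000j
Node n2: branches {C1, R1, I1, I2, R2, R3, R4, R5, R6, R7, R8, C2, R10, R11, R12} → V_2 = 0.03015-0.2486j
Source currents: i(V1)=-1.795-0.02095j

0.03015-0.2486j V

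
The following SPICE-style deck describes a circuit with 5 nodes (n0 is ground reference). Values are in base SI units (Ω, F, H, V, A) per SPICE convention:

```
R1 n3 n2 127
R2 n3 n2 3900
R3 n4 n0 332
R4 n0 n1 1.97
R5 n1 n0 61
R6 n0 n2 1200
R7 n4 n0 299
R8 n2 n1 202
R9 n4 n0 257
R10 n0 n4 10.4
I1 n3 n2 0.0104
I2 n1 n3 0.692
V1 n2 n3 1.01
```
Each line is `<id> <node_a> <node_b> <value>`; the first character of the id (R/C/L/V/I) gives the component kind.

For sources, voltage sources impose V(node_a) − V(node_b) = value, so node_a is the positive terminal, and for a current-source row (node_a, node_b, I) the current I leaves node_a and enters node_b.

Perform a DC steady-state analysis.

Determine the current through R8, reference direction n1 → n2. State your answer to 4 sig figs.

Apply KCL at each of the 4 non-ground nodes and solve the resulting linear system.
Node n1: branches {R4, R5, R8, I2} → V_1 = -0.1900
Node n2: branches {R1, R2, R6, R8, I1, V1} → V_2 = 119.5
Node n3: branches {R1, R2, I1, I2, V1} → V_3 = 118.5
Node n4: branches {R3, R7, R9, R10} → V_4 = 0.000
Source currents: i(V1)=-0.6898

-0.5924 A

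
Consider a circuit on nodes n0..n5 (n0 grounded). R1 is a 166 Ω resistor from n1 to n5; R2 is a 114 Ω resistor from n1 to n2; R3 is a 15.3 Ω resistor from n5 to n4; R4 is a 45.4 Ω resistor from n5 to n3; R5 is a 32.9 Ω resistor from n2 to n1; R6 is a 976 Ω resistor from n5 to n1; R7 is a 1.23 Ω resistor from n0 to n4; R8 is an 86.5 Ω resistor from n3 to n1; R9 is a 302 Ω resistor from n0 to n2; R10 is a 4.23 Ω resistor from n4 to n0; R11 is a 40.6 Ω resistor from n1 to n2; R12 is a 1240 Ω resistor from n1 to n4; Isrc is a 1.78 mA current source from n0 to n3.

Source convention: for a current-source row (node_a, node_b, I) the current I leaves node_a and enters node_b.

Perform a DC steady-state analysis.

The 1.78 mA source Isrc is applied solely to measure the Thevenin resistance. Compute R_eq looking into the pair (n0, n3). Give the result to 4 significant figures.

R_eq = 49.48 Ω

MNA unknowns: 5 node voltages V₁..V_5
R1: Y=0.006024 on G[1,5]
R2: Y=0.008772 on G[1,2]
R3: Y=0.06536 on G[5,4]
R4: Y=0.02203 on G[5,3]
R5: Y=0.03040 on G[2,1]
R6: Y=0.001025 on G[5,1]
R7: Y=0.8130 on G[0,4]
R8: Y=0.01156 on G[3,1]
R9: Y=0.003311 on G[0,2]
R10: Y=0.2364 on G[4,0]
R11: Y=0.02463 on G[1,2]
R12: Y=0.0008065 on G[1,4]
Isrc: z[0]−=0.00178, z[3]+=0.00178
solve → V1=0.05317, V2=0.05054, V3=0.08807, V4=0.001537, V5=0.02557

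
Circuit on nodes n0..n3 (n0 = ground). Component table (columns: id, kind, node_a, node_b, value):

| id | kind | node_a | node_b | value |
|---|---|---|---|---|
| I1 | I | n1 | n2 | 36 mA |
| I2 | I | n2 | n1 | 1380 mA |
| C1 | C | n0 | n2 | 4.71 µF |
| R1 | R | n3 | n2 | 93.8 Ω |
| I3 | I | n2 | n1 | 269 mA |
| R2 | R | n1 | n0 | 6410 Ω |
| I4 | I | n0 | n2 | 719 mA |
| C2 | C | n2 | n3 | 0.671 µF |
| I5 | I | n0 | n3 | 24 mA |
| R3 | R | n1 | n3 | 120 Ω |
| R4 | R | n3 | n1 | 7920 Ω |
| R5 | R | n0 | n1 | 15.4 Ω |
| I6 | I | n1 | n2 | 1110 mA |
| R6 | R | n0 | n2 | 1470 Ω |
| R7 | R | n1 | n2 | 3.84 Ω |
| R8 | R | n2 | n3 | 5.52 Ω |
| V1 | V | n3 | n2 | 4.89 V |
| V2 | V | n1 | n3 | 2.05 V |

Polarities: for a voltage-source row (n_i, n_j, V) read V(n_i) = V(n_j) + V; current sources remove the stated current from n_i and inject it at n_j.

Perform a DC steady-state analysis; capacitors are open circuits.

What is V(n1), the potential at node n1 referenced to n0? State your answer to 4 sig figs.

Apply KCL at each of the 3 non-ground nodes and solve the resulting linear system.
Node n1: branches {I1, I2, I3, R2, R3, R4, R5, I6, R7, V2} → V_1 = 11.37
Node n2: branches {I1, I2, C1, R1, I3, I4, C2, I6, R6, R7, R8, V1} → V_2 = 4.428
Node n3: branches {R1, C2, I5, R3, R4, R8, V1, V2} → V_3 = 9.318
Source currents: i(V1)=-2.958, i(V2)=-2.062

11.37 V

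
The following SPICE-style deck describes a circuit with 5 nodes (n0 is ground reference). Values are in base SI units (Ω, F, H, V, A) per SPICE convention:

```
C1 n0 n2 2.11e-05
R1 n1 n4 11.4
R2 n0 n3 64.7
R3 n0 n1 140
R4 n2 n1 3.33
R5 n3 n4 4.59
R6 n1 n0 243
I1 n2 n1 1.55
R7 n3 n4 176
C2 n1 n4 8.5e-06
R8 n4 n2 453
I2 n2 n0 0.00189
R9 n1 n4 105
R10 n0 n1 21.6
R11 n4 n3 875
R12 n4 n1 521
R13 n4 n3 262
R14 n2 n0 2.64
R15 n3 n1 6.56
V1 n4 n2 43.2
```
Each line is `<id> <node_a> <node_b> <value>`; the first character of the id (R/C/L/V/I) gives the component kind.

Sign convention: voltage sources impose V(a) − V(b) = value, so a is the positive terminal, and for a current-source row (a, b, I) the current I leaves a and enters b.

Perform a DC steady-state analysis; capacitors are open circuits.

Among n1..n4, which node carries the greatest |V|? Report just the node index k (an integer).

Element admittances at DC:
  Y(C1) = 0.000 S between n0,n2
  Y(R1) = 0.08772 S between n1,n4
  Y(R2) = 0.01546 S between n0,n3
  Y(R3) = 0.007143 S between n0,n1
  Y(R4) = 0.3003 S between n2,n1
  Y(R5) = 0.2179 S between n3,n4
  Y(R6) = 0.004115 S between n1,n0
  I1: injects 1.55 A into n1 (from n2)
  Y(R7) = 0.005682 S between n3,n4
  Y(C2) = 0.000 S between n1,n4
  Y(R8) = 0.002208 S between n4,n2
  I2: injects 0.00189 A into n0 (from n2)
  Y(R9) = 0.009524 S between n1,n4
  Y(R10) = 0.04630 S between n0,n1
  Y(R11) = 0.001143 S between n4,n3
  Y(R12) = 0.001919 S between n4,n1
  Y(R13) = 0.003817 S between n4,n3
  Y(R14) = 0.3788 S between n2,n0
  Y(R15) = 0.1524 S between n3,n1
  V1: constraint V(n4)−V(n2) = 43.2
Assemble and solve the 5×5 MNA system:
  V(n1)=14.50  V(n2)=-3.372  V(n3)=28.53  V(n4)=39.83
  i(V1)=-5.188

4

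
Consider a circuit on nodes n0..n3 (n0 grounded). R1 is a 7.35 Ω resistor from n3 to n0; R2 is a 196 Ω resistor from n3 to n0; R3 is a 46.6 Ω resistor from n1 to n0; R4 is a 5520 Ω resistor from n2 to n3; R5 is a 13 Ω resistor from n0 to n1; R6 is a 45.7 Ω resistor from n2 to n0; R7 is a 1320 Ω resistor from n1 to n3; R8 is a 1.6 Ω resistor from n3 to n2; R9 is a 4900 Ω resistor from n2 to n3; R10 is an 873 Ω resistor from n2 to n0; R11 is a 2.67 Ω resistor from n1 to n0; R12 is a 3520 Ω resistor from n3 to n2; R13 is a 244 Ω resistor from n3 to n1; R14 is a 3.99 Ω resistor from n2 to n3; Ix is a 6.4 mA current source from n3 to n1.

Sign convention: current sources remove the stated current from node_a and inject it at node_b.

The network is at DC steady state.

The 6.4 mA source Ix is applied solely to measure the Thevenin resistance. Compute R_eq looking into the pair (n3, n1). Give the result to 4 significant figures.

Apply KCL at each of the 3 non-ground nodes and solve the resulting linear system.
Node n1: branches {R3, R5, R7, R11, R13, Ix} → V_1 = 0.01301
Node n2: branches {R4, R6, R8, R9, R10, R12, R14} → V_2 = -0.03666
Node n3: branches {R1, R2, R4, R7, R8, R9, R12, R13, R14, Ix} → V_3 = -0.03762

R_eq = 7.911 Ω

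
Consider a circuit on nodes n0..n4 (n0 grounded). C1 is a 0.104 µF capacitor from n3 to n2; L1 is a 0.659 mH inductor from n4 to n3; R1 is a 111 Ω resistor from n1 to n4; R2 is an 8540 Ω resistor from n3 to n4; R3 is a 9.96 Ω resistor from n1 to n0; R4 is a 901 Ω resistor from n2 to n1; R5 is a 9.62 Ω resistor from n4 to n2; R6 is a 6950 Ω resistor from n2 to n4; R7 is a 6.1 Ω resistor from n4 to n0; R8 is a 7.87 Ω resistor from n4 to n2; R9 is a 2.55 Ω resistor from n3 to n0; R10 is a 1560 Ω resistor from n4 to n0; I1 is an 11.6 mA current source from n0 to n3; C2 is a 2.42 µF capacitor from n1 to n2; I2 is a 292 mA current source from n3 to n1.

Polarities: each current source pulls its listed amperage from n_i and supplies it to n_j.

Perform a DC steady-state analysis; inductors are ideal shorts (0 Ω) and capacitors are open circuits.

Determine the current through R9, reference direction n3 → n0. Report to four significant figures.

Apply KCL at each of the 4 non-ground nodes and solve the resulting linear system.
Node n1: branches {R1, R3, R4, C2, I2} → V_1 = 2.601
Node n2: branches {C1, R4, R5, R6, R8, C2} → V_2 = -0.4337
Node n3: branches {C1, L1, R2, R9, I1, I2} → V_3 = -0.4483
Node n4: branches {L1, R1, R2, R5, R6, R7, R8, R10} → V_4 = -0.4483
Source currents: i(L1)=0.1046

-0.1758 A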